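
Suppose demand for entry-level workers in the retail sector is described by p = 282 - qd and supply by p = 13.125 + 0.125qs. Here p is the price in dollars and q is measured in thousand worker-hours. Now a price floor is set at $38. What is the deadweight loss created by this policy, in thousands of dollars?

0

Rearranging demand gives qd = 282 - p; rearranging supply gives qs = 8p - 105. Equilibrium: 282 - p = 8p - 105, so 387 = 9p and p* = 43, q* = 239.
The floor of 38 is below the equilibrium price 43, so it is not binding; the market clears at p* = 43, q* = 239.
Since the control does not bind, no trades are prevented and deadweight loss is zero.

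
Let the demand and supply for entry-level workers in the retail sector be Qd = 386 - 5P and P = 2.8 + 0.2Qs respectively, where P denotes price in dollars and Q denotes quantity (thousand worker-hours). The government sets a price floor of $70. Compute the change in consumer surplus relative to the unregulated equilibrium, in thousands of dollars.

-3330

Rearranging supply gives Qs = 5P - 14. Setting quantity demanded equal to quantity supplied, 386 - 5P = 5P - 14, gives P* = 40 and Q* = 186.
Since 70 > 40, the floor is binding.
At P = 70: Qd = 386 - 5·70 = 36 and Qs = 5·70 - 14 = 336.
Consumer surplus without the control is ½ · (77.2 - 40) · 186 = 3459.6.
With the floor, consumers buy 36 units at 70, so CS = ½ · (77.2 - 70) · 36 = 129.6.
Change in consumer surplus = 129.6 - 3459.6 = -3330.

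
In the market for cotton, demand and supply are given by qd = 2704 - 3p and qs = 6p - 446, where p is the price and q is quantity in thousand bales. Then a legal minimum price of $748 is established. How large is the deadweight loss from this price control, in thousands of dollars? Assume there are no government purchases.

Equilibrium: 2704 - 3p = 6p - 446, so 3150 = 9p and p* = 350, q* = 1654.
Because the floor (748) lies above the market-clearing price, it is binding.
At p = 748: qd = 2704 - 3·748 = 460 and qs = 6·748 - 446 = 4042.
Quantity traded falls to 460. At q = 460 the demand price is (2704 - 460)/3 = 748 and the supply price is (446 + 460)/6 = 151.
Deadweight loss = ½ · (748 - 151) · (1654 - 460) = ½ · 597 · 1194 = 356409.

356409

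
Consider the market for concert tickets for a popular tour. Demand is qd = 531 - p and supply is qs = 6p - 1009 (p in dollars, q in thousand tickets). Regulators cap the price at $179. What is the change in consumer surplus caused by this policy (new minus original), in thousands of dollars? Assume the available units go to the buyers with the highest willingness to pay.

Equilibrium: 531 - p = 6p - 1009, so 1540 = 7p and p* = 220, q* = 311.
Since 179 < 220, the ceiling is binding.
At p = 179: qd = 531 - 179 = 352 and qs = 6·179 - 1009 = 65.
Consumer surplus without the control is ½ · (531 - 220) · 311 = 48360.5.
With the ceiling, 65 units are sold at 179 (assume they go to the highest-value buyers). The demand price at q = 65 is 466, so CS = ½ · [(531 - 179) + (466 - 179)] · 65 = 20767.5.
Change in consumer surplus = 20767.5 - 48360.5 = -27593.

-27593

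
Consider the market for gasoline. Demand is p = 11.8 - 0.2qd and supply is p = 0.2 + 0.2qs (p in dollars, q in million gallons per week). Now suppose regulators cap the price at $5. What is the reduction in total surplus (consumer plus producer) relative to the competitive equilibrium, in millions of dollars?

5

Rearranging demand gives qd = 59 - 5p; rearranging supply gives qs = 5p - 1. Setting quantity demanded equal to quantity supplied, 59 - 5p = 5p - 1, gives p* = 6 and q* = 29.
Because the ceiling (5) lies below the market-clearing price, it is binding.
At p = 5: qd = 59 - 5·5 = 34 and qs = 5·5 - 1 = 24.
Quantity traded falls to 24. At q = 24 the demand price is (59 - 24)/5 = 7 and the supply price is (1 + 24)/5 = 5.
Deadweight loss = ½ · (7 - 5) · (29 - 24) = ½ · 2 · 5 = 5.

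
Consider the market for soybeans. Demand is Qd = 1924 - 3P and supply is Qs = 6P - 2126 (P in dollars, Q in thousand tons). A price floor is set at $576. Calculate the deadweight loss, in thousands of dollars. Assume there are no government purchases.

35721

Equilibrium: 1924 - 3P = 6P - 2126, so 4050 = 9P and P* = 450, Q* = 574.
Because the floor (576) lies above the market-clearing price, it is binding.
At P = 576: Qd = 1924 - 3·576 = 196 and Qs = 6·576 - 2126 = 1330.
Quantity traded falls to 196. At Q = 196 the demand price is (1924 - 196)/3 = 576 and the supply price is (2126 + 196)/6 = 387.
Deadweight loss = ½ · (576 - 387) · (574 - 196) = ½ · 189 · 378 = 35721.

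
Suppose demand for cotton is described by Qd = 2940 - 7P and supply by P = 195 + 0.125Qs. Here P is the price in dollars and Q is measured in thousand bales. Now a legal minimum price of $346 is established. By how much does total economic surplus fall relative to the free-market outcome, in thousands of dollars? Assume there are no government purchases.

13886.25

Rearranging supply gives Qs = 8P - 1560. Setting quantity demanded equal to quantity supplied, 2940 - 7P = 8P - 1560, gives P* = 300 and Q* = 840.
Since 346 > 300, the floor is binding.
At P = 346: Qd = 2940 - 7·346 = 518 and Qs = 8·346 - 1560 = 1208.
Quantity traded falls to 518. At Q = 518 the demand price is (2940 - 518)/7 = 346 and the supply price is (1560 + 518)/8 = 259.75.
Deadweight loss = ½ · (346 - 259.75) · (840 - 518) = ½ · 86.25 · 322 = 13886.25.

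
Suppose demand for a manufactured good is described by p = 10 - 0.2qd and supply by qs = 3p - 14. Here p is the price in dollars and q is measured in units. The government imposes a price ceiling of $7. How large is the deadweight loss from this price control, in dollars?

2.4

Rearranging demand gives qd = 50 - 5p. Setting quantity demanded equal to quantity supplied, 50 - 5p = 3p - 14, gives p* = 8 and q* = 10.
The ceiling of 7 is below the equilibrium price 8, so it binds.
At p = 7: qd = 50 - 5·7 = 15 and qs = 3·7 - 14 = 7.
Quantity traded falls to 7. At q = 7 the demand price is (50 - 7)/5 = 8.6 and the supply price is (14 + 7)/3 = 7.
Deadweight loss = ½ · (8.6 - 7) · (10 - 7) = ½ · 1.6 · 3 = 2.4.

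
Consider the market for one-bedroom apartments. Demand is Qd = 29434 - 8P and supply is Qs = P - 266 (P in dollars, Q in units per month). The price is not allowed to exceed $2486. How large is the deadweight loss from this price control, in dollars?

372710.25

Without the control the market clears where 29434 - 8P = P - 266, i.e. P* = 3300 and Q* = 3034.
Because the ceiling (2486) lies below the market-clearing price, it is binding.
At P = 2486: Qd = 29434 - 8·2486 = 9546 and Qs = 2486 - 266 = 2220.
Quantity traded falls to 2220. At Q = 2220 the demand price is (29434 - 2220)/8 = 3401.75 and the supply price is 266 + 2220 = 2486.
Deadweight loss = ½ · (3401.75 - 2486) · (3034 - 2220) = ½ · 915.75 · 814 = 372710.25.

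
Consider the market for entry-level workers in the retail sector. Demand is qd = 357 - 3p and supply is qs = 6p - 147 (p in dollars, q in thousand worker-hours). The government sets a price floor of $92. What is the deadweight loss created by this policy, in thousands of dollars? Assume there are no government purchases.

2916

Without the control the market clears where 357 - 3p = 6p - 147, i.e. p* = 56 and q* = 189.
Since 92 > 56, the floor is binding.
At p = 92: qd = 357 - 3·92 = 81 and qs = 6·92 - 147 = 405.
Quantity traded falls to 81. At q = 81 the demand price is (357 - 81)/3 = 92 and the supply price is (147 + 81)/6 = 38.
Deadweight loss = ½ · (92 - 38) · (189 - 81) = ½ · 54 · 108 = 2916.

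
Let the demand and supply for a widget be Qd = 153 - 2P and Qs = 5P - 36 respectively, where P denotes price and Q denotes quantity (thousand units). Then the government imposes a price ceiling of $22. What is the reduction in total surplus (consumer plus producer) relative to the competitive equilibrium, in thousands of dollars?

Setting quantity demanded equal to quantity supplied, 153 - 2P = 5P - 36, gives P* = 27 and Q* = 99.
Since 22 < 27, the ceiling is binding.
At P = 22: Qd = 153 - 2·22 = 109 and Qs = 5·22 - 36 = 74.
Quantity traded falls to 74. At Q = 74 the demand price is (153 - 74)/2 = 39.5 and the supply price is (36 + 74)/5 = 22.
Deadweight loss = ½ · (39.5 - 22) · (99 - 74) = ½ · 17.5 · 25 = 218.75.

218.75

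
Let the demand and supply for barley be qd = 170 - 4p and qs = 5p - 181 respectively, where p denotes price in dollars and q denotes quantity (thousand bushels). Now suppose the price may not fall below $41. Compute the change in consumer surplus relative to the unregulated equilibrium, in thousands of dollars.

-20

Without the control the market clears where 170 - 4p = 5p - 181, i.e. p* = 39 and q* = 14.
The floor of 41 is above the equilibrium price 39, so it binds.
At p = 41: qd = 170 - 4·41 = 6 and qs = 5·41 - 181 = 24.
Consumer surplus without the control is ½ · (42.5 - 39) · 14 = 24.5.
With the floor, consumers buy 6 units at 41, so CS = ½ · (42.5 - 41) · 6 = 4.5.
Change in consumer surplus = 4.5 - 24.5 = -20.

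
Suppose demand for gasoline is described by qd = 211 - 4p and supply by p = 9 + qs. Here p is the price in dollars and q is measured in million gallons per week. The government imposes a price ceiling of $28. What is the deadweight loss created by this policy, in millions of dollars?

Rearranging supply gives qs = p - 9. Setting quantity demanded equal to quantity supplied, 211 - 4p = p - 9, gives p* = 44 and q* = 35.
Because the ceiling (28) lies below the market-clearing price, it is binding.
At p = 28: qd = 211 - 4·28 = 99 and qs = 28 - 9 = 19.
Quantity traded falls to 19. At q = 19 the demand price is (211 - 19)/4 = 48 and the supply price is 9 + 19 = 28.
Deadweight loss = ½ · (48 - 28) · (35 - 19) = ½ · 20 · 16 = 160.

160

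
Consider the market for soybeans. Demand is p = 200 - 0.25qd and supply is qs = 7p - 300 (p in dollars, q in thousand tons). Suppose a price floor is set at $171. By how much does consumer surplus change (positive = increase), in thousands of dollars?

-18318

Rearranging demand gives qd = 800 - 4p. Setting quantity demanded equal to quantity supplied, 800 - 4p = 7p - 300, gives p* = 100 and q* = 400.
Because the floor (171) lies above the market-clearing price, it is binding.
At p = 171: qd = 800 - 4·171 = 116 and qs = 7·171 - 300 = 897.
Consumer surplus without the control is ½ · (200 - 100) · 400 = 20000.
With the floor, consumers buy 116 units at 171, so CS = ½ · (200 - 171) · 116 = 1682.
Change in consumer surplus = 1682 - 20000 = -18318.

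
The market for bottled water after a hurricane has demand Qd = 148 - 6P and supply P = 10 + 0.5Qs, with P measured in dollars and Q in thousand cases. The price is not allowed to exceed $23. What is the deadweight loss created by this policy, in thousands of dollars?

Rearranging supply gives Qs = 2P - 20. Setting quantity demanded equal to quantity supplied, 148 - 6P = 2P - 20, gives P* = 21 and Q* = 22.
The ceiling of 23 is above the equilibrium price 21, so it is not binding; the market clears at P* = 21, Q* = 22.
Since the control does not bind, no trades are prevented and deadweight loss is zero.

0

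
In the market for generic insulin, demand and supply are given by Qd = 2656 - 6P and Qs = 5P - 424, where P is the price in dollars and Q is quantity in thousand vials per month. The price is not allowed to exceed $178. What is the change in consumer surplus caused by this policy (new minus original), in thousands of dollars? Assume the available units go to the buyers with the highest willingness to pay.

Without the control the market clears where 2656 - 6P = 5P - 424, i.e. P* = 280 and Q* = 976.
Since 178 < 280, the ceiling is binding.
At P = 178: Qd = 2656 - 6·178 = 1588 and Qs = 5·178 - 424 = 466.
Consumer surplus without the control is ½ · (1328/3 - 280) · 976 = 238144/3.
With the ceiling, 466 units are sold at 178 (assume they go to the highest-value buyers). The demand price at Q = 466 is 365, so CS = ½ · [(1328/3 - 178) + (365 - 178)] · 466 = 315715/3.
Change in consumer surplus = 315715/3 - 238144/3 = 25857.

25857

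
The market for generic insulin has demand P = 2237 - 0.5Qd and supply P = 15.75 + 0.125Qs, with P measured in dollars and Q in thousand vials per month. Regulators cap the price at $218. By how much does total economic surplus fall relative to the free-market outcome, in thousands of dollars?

1171280

Rearranging demand gives Qd = 4474 - 2P; rearranging supply gives Qs = 8P - 126. Setting quantity demanded equal to quantity supplied, 4474 - 2P = 8P - 126, gives P* = 460 and Q* = 3554.
Since 218 < 460, the ceiling is binding.
At P = 218: Qd = 4474 - 2·218 = 4038 and Qs = 8·218 - 126 = 1618.
Quantity traded falls to 1618. At Q = 1618 the demand price is (4474 - 1618)/2 = 1428 and the supply price is (126 + 1618)/8 = 218.
Deadweight loss = ½ · (1428 - 218) · (3554 - 1618) = ½ · 1210 · 1936 = 1171280.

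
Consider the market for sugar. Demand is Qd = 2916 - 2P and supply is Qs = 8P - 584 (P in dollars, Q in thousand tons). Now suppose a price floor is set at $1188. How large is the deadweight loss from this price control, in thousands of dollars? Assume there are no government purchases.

Setting quantity demanded equal to quantity supplied, 2916 - 2P = 8P - 584, gives P* = 350 and Q* = 2216.
The floor of 1188 is above the equilibrium price 350, so it binds.
At P = 1188: Qd = 2916 - 2·1188 = 540 and Qs = 8·1188 - 584 = 8920.
Quantity traded falls to 540. At Q = 540 the demand price is (2916 - 540)/2 = 1188 and the supply price is (584 + 540)/8 = 140.5.
Deadweight loss = ½ · (1188 - 140.5) · (2216 - 540) = ½ · 1047.5 · 1676 = 877805.

877805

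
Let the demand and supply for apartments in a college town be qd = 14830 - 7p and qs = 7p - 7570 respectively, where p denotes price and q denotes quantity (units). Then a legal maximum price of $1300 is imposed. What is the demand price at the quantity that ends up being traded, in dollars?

1900

Equilibrium: 14830 - 7p = 7p - 7570, so 22400 = 14p and p* = 1600, q* = 3630.
Since 1300 < 1600, the ceiling is binding.
At p = 1300: qd = 14830 - 7·1300 = 5730 and qs = 7·1300 - 7570 = 1530.
Only 1530 units reach the market. On the demand curve, the marginal buyer's willingness to pay at q = 1530 is (14830 - 1530)/7 = 1900.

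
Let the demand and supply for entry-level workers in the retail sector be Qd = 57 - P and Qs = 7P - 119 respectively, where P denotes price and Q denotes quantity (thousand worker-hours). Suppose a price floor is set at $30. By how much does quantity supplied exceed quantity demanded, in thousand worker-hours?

64

Without the control the market clears where 57 - P = 7P - 119, i.e. P* = 22 and Q* = 35.
Since 30 > 22, the floor is binding.
At P = 30: Qd = 57 - 30 = 27 and Qs = 7·30 - 119 = 91.
Surplus = Qs - Qd = 91 - 27 = 64.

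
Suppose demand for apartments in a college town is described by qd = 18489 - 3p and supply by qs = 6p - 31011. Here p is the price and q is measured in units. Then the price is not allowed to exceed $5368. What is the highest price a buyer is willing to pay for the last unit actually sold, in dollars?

Equilibrium: 18489 - 3p = 6p - 31011, so 49500 = 9p and p* = 5500, q* = 1989.
Since 5368 < 5500, the ceiling is binding.
At p = 5368: qd = 18489 - 3·5368 = 2385 and qs = 6·5368 - 31011 = 1197.
Only 1197 units reach the market. On the demand curve, the marginal buyer's willingness to pay at q = 1197 is (18489 - 1197)/3 = 5764.

5764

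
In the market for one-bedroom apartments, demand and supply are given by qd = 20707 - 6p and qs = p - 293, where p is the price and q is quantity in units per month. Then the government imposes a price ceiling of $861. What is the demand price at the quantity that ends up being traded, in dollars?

Without the control the market clears where 20707 - 6p = p - 293, i.e. p* = 3000 and q* = 2707.
Because the ceiling (861) lies below the market-clearing price, it is binding.
At p = 861: qd = 20707 - 6·861 = 15541 and qs = 861 - 293 = 568.
Only 568 units reach the market. On the demand curve, the marginal buyer's willingness to pay at q = 568 is (20707 - 568)/6 = 3356.5.

3356.5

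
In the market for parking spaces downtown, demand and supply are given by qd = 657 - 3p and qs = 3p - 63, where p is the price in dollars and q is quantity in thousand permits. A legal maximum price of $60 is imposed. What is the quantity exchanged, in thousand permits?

117

Without the control the market clears where 657 - 3p = 3p - 63, i.e. p* = 120 and q* = 297.
Since 60 < 120, the ceiling is binding.
At p = 60: qd = 657 - 3·60 = 477 and qs = 3·60 - 63 = 117.
The quantity actually transacted is the short side, supply: 117.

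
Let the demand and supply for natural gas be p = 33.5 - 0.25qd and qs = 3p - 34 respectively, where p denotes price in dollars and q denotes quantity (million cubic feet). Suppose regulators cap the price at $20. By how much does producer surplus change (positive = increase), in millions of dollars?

-128

Rearranging demand gives qd = 134 - 4p. Equilibrium: 134 - 4p = 3p - 34, so 168 = 7p and p* = 24, q* = 38.
Because the ceiling (20) lies below the market-clearing price, it is binding.
At p = 20: qd = 134 - 4·20 = 54 and qs = 3·20 - 34 = 26.
Producer surplus without the control is ½ · (24 - 34/3) · 38 = 722/3.
With the ceiling, producers sell 26 units at 20, so PS = ½ · (20 - 34/3) · 26 = 338/3.
Change in producer surplus = 338/3 - 722/3 = -128.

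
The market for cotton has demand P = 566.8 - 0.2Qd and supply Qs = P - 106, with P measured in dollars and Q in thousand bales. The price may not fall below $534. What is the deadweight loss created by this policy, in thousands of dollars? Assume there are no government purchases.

29040

Rearranging demand gives Qd = 2834 - 5P. In a free market, 2834 - 5P = P - 106 gives the equilibrium P* = 490, Q* = 384.
The floor of 534 is above the equilibrium price 490, so it binds.
At P = 534: Qd = 2834 - 5·534 = 164 and Qs = 534 - 106 = 428.
Quantity traded falls to 164. At Q = 164 the demand price is (2834 - 164)/5 = 534 and the supply price is 106 + 164 = 270.
Deadweight loss = ½ · (534 - 270) · (384 - 164) = ½ · 264 · 220 = 29040.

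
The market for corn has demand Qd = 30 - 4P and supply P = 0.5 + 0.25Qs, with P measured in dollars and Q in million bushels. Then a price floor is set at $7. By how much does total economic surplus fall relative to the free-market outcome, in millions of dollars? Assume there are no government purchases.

36

Rearranging supply gives Qs = 4P - 2. Without the control the market clears where 30 - 4P = 4P - 2, i.e. P* = 4 and Q* = 14.
Because the floor (7) lies above the market-clearing price, it is binding.
At P = 7: Qd = 30 - 4·7 = 2 and Qs = 4·7 - 2 = 26.
Quantity traded falls to 2. At Q = 2 the demand price is (30 - 2)/4 = 7 and the supply price is (2 + 2)/4 = 1.
Deadweight loss = ½ · (7 - 1) · (14 - 2) = ½ · 6 · 12 = 36.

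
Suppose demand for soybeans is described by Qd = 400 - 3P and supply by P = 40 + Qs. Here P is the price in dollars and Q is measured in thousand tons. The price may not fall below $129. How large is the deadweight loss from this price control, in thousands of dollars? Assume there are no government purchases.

2166

Rearranging supply gives Qs = P - 40. Setting quantity demanded equal to quantity supplied, 400 - 3P = P - 40, gives P* = 110 and Q* = 70.
Because the floor (129) lies above the market-clearing price, it is binding.
At P = 129: Qd = 400 - 3·129 = 13 and Qs = 129 - 40 = 89.
Quantity traded falls to 13. At Q = 13 the demand price is (400 - 13)/3 = 129 and the supply price is 40 + 13 = 53.
Deadweight loss = ½ · (129 - 53) · (70 - 13) = ½ · 76 · 57 = 2166.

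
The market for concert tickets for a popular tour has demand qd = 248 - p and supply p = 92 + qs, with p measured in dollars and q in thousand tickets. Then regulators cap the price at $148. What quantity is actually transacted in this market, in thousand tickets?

Rearranging supply gives qs = p - 92. Equilibrium: 248 - p = p - 92, so 340 = 2p and p* = 170, q* = 78.
The ceiling of 148 is below the equilibrium price 170, so it binds.
At p = 148: qd = 248 - 148 = 100 and qs = 148 - 92 = 56.
The quantity actually transacted is the short side, supply: 56.

56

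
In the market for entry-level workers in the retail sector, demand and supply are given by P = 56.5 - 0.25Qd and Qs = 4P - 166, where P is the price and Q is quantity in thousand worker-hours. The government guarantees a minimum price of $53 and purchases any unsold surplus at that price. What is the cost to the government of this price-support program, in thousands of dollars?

1696

Rearranging demand gives Qd = 226 - 4P. Without the control the market clears where 226 - 4P = 4P - 166, i.e. P* = 49 and Q* = 30.
The floor of 53 is above the equilibrium price 49, so it binds.
At P = 53: Qd = 226 - 4·53 = 14 and Qs = 4·53 - 166 = 46.
Surplus = Qs - Qd = 32.
Government expenditure = surplus × support price = 32 × 53 = 1696.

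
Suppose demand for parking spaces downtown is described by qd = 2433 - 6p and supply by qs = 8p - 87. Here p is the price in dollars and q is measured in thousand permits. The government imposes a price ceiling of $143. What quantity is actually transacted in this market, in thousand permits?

Without the control the market clears where 2433 - 6p = 8p - 87, i.e. p* = 180 and q* = 1353.
Because the ceiling (143) lies below the market-clearing price, it is binding.
At p = 143: qd = 2433 - 6·143 = 1575 and qs = 8·143 - 87 = 1057.
The quantity actually transacted is the short side, supply: 1057.

1057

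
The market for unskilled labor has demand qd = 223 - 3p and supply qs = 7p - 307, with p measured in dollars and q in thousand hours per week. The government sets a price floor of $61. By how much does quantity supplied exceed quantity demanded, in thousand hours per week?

In a free market, 223 - 3p = 7p - 307 gives the equilibrium p* = 53, q* = 64.
Since 61 > 53, the floor is binding.
At p = 61: qd = 223 - 3·61 = 40 and qs = 7·61 - 307 = 120.
Surplus = qs - qd = 120 - 40 = 80.

80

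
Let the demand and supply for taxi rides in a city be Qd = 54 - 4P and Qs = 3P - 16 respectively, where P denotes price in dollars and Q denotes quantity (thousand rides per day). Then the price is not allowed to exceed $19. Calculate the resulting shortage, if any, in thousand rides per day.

0

Setting quantity demanded equal to quantity supplied, 54 - 4P = 3P - 16, gives P* = 10 and Q* = 14.
Since 19 is above P* = 10, the ceiling does not bind and the free-market outcome prevails.
Since the control does not bind, there is no shortage.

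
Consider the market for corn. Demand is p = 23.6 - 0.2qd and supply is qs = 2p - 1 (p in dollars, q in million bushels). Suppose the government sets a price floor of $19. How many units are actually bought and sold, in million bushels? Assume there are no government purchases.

Rearranging demand gives qd = 118 - 5p. Equilibrium: 118 - 5p = 2p - 1, so 119 = 7p and p* = 17, q* = 33.
The floor of 19 is above the equilibrium price 17, so it binds.
At p = 19: qd = 118 - 5·19 = 23 and qs = 2·19 - 1 = 37.
The quantity actually transacted is the short side, demand: 23.

23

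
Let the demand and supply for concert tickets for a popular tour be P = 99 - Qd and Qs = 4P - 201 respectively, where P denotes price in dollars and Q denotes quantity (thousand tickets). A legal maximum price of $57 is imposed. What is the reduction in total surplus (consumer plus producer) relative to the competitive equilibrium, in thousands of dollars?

Rearranging demand gives Qd = 99 - P. Without the control the market clears where 99 - P = 4P - 201, i.e. P* = 60 and Q* = 39.
Since 57 < 60, the ceiling is binding.
At P = 57: Qd = 99 - 57 = 42 and Qs = 4·57 - 201 = 27.
Quantity traded falls to 27. At Q = 27 the demand price is 99 - 27 = 72 and the supply price is (201 + 27)/4 = 57.
Deadweight loss = ½ · (72 - 57) · (39 - 27) = ½ · 15 · 12 = 90.

90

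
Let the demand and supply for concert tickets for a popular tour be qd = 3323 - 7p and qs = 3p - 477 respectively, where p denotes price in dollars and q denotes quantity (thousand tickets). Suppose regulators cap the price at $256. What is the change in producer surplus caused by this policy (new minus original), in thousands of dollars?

Equilibrium: 3323 - 7p = 3p - 477, so 3800 = 10p and p* = 380, q* = 663.
Since 256 < 380, the ceiling is binding.
At p = 256: qd = 3323 - 7·256 = 1531 and qs = 3·256 - 477 = 291.
Producer surplus without the control is ½ · (380 - 159) · 663 = 73261.5.
With the ceiling, producers sell 291 units at 256, so PS = ½ · (256 - 159) · 291 = 14113.5.
Change in producer surplus = 14113.5 - 73261.5 = -59148.

-59148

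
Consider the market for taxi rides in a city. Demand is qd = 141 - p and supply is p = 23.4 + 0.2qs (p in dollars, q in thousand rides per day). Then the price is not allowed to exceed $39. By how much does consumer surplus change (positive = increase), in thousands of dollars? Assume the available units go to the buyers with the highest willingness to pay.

Rearranging supply gives qs = 5p - 117. Without the control the market clears where 141 - p = 5p - 117, i.e. p* = 43 and q* = 98.
Since 39 < 43, the ceiling is binding.
At p = 39: qd = 141 - 39 = 102 and qs = 5·39 - 117 = 78.
Consumer surplus without the control is ½ · (141 - 43) · 98 = 4802.
With the ceiling, 78 units are sold at 39 (assume they go to the highest-value buyers). The demand price at q = 78 is 63, so CS = ½ · [(141 - 39) + (63 - 39)] · 78 = 4914.
Change in consumer surplus = 4914 - 4802 = 112.

112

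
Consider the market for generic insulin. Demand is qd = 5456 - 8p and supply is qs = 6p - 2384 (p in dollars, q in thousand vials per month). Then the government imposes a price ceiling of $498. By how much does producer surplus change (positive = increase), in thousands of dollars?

Equilibrium: 5456 - 8p = 6p - 2384, so 7840 = 14p and p* = 560, q* = 976.
Since 498 < 560, the ceiling is binding.
At p = 498: qd = 5456 - 8·498 = 1472 and qs = 6·498 - 2384 = 604.
Producer surplus without the control is ½ · (560 - 1192/3) · 976 = 238144/3.
With the ceiling, producers sell 604 units at 498, so PS = ½ · (498 - 1192/3) · 604 = 91204/3.
Change in producer surplus = 91204/3 - 238144/3 = -48980.

-48980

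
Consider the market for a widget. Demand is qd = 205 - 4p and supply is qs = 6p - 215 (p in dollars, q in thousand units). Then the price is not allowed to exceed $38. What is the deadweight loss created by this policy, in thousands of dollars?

Without the control the market clears where 205 - 4p = 6p - 215, i.e. p* = 42 and q* = 37.
The ceiling of 38 is below the equilibrium price 42, so it binds.
At p = 38: qd = 205 - 4·38 = 53 and qs = 6·38 - 215 = 13.
Quantity traded falls to 13. At q = 13 the demand price is (205 - 13)/4 = 48 and the supply price is (215 + 13)/6 = 38.
Deadweight loss = ½ · (48 - 38) · (37 - 13) = ½ · 10 · 24 = 120.

120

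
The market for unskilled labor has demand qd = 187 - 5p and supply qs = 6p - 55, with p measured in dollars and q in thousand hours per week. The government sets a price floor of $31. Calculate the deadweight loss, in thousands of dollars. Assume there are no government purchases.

Without the control the market clears where 187 - 5p = 6p - 55, i.e. p* = 22 and q* = 77.
The floor of 31 is above the equilibrium price 22, so it binds.
At p = 31: qd = 187 - 5·31 = 32 and qs = 6·31 - 55 = 131.
Quantity traded falls to 32. At q = 32 the demand price is (187 - 32)/5 = 31 and the supply price is (55 + 32)/6 = 14.5.
Deadweight loss = ½ · (31 - 14.5) · (77 - 32) = ½ · 16.5 · 45 = 371.25.

371.25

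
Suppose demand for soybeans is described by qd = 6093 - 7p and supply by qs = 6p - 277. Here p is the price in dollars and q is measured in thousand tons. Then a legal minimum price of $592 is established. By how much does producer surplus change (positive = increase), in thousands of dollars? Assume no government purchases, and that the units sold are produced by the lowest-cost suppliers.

Equilibrium: 6093 - 7p = 6p - 277, so 6370 = 13p and p* = 490, q* = 2663.
Since 592 > 490, the floor is binding.
At p = 592: qd = 6093 - 7·592 = 1949 and qs = 6·592 - 277 = 3275.
Producer surplus without the control is ½ · (490 - 277/6) · 2663 = 7091569/12.
With the floor, 1949 units are sold at 592. The supply price at q = 1949 is 371, so PS = ½ · [(592 - 277/6) + (592 - 371)] · 1949 = 8967349/12.
Change in producer surplus = 8967349/12 - 7091569/12 = 156315.

156315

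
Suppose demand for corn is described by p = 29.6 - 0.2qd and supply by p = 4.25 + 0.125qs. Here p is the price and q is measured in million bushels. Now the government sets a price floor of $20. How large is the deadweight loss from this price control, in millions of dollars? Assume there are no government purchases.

146.25

Rearranging demand gives qd = 148 - 5p; rearranging supply gives qs = 8p - 34. In a free market, 148 - 5p = 8p - 34 gives the equilibrium p* = 14, q* = 78.
Because the floor (20) lies above the market-clearing price, it is binding.
At p = 20: qd = 148 - 5·20 = 48 and qs = 8·20 - 34 = 126.
Quantity traded falls to 48. At q = 48 the demand price is (148 - 48)/5 = 20 and the supply price is (34 + 48)/8 = 10.25.
Deadweight loss = ½ · (20 - 10.25) · (78 - 48) = ½ · 9.75 · 30 = 146.25.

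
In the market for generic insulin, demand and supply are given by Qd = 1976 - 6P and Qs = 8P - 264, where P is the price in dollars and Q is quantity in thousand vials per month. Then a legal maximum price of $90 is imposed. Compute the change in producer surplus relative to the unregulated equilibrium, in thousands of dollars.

Setting quantity demanded equal to quantity supplied, 1976 - 6P = 8P - 264, gives P* = 160 and Q* = 1016.
Because the ceiling (90) lies below the market-clearing price, it is binding.
At P = 90: Qd = 1976 - 6·90 = 1436 and Qs = 8·90 - 264 = 456.
Producer surplus without the control is ½ · (160 - 33) · 1016 = 64516.
With the ceiling, producers sell 456 units at 90, so PS = ½ · (90 - 33) · 456 = 12996.
Change in producer surplus = 12996 - 64516 = -51520.

-51520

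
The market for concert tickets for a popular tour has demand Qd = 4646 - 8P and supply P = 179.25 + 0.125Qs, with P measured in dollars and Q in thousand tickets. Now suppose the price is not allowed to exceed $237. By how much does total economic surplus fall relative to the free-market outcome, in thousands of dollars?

Rearranging supply gives Qs = 8P - 1434. Equilibrium: 4646 - 8P = 8P - 1434, so 6080 = 16P and P* = 380, Q* = 1606.
Because the ceiling (237) lies below the market-clearing price, it is binding.
At P = 237: Qd = 4646 - 8·237 = 2750 and Qs = 8·237 - 1434 = 462.
Quantity traded falls to 462. At Q = 462 the demand price is (4646 - 462)/8 = 523 and the supply price is (1434 + 462)/8 = 237.
Deadweight loss = ½ · (523 - 237) · (1606 - 462) = ½ · 286 · 1144 = 163592.

163592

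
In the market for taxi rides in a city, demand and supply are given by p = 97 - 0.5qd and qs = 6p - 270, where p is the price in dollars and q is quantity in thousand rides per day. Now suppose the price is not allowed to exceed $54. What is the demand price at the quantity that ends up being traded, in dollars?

70

Rearranging demand gives qd = 194 - 2p. Without the control the market clears where 194 - 2p = 6p - 270, i.e. p* = 58 and q* = 78.
Since 54 < 58, the ceiling is binding.
At p = 54: qd = 194 - 2·54 = 86 and qs = 6·54 - 270 = 54.
Only 54 units reach the market. On the demand curve, the marginal buyer's willingness to pay at q = 54 is (194 - 54)/2 = 70.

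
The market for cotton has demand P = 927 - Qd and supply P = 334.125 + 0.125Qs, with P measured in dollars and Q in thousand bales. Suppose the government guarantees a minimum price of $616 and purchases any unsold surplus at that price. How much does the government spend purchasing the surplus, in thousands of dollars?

1197504

Rearranging demand gives Qd = 927 - P; rearranging supply gives Qs = 8P - 2673. Without the control the market clears where 927 - P = 8P - 2673, i.e. P* = 400 and Q* = 527.
The floor of 616 is above the equilibrium price 400, so it binds.
At P = 616: Qd = 927 - 616 = 311 and Qs = 8·616 - 2673 = 2255.
Surplus = Qs - Qd = 1944.
Government expenditure = surplus × support price = 1944 × 616 = 1197504.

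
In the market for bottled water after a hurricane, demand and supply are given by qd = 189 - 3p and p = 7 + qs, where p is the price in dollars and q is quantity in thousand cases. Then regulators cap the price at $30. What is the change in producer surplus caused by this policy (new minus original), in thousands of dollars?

-617.5

Rearranging supply gives qs = p - 7. Without the control the market clears where 189 - 3p = p - 7, i.e. p* = 49 and q* = 42.
Since 30 < 49, the ceiling is binding.
At p = 30: qd = 189 - 3·30 = 99 and qs = 30 - 7 = 23.
Producer surplus without the control is ½ · (49 - 7) · 42 = 882.
With the ceiling, producers sell 23 units at 30, so PS = ½ · (30 - 7) · 23 = 264.5.
Change in producer surplus = 264.5 - 882 = -617.5.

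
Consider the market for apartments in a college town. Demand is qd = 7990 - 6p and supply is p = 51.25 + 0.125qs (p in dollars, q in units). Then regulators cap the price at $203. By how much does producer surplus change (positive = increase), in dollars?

-1112394

Rearranging supply gives qs = 8p - 410. Setting quantity demanded equal to quantity supplied, 7990 - 6p = 8p - 410, gives p* = 600 and q* = 4390.
Because the ceiling (203) lies below the market-clearing price, it is binding.
At p = 203: qd = 7990 - 6·203 = 6772 and qs = 8·203 - 410 = 1214.
Producer surplus without the control is ½ · (600 - 51.25) · 4390 = 1204506.25.
With the ceiling, producers sell 1214 units at 203, so PS = ½ · (203 - 51.25) · 1214 = 92112.25.
Change in producer surplus = 92112.25 - 1204506.25 = -1112394.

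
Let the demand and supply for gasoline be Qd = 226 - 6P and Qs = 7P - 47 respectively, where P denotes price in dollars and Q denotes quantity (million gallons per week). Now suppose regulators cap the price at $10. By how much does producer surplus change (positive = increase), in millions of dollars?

Setting quantity demanded equal to quantity supplied, 226 - 6P = 7P - 47, gives P* = 21 and Q* = 100.
Because the ceiling (10) lies below the market-clearing price, it is binding.
At P = 10: Qd = 226 - 6·10 = 166 and Qs = 7·10 - 47 = 23.
Producer surplus without the control is ½ · (21 - 47/7) · 100 = 5000/7.
With the ceiling, producers sell 23 units at 10, so PS = ½ · (10 - 47/7) · 23 = 529/14.
Change in producer surplus = 529/14 - 5000/7 = -676.5.

-676.5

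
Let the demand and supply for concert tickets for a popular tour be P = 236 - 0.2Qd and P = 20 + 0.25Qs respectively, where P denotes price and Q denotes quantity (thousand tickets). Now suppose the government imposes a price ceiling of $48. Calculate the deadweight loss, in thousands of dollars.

Rearranging demand gives Qd = 1180 - 5P; rearranging supply gives Qs = 4P - 80. Setting quantity demanded equal to quantity supplied, 1180 - 5P = 4P - 80, gives P* = 140 and Q* = 480.
Because the ceiling (48) lies below the market-clearing price, it is binding.
At P = 48: Qd = 1180 - 5·48 = 940 and Qs = 4·48 - 80 = 112.
Quantity traded falls to 112. At Q = 112 the demand price is (1180 - 112)/5 = 213.6 and the supply price is (80 + 112)/4 = 48.
Deadweight loss = ½ · (213.6 - 48) · (480 - 112) = ½ · 165.6 · 368 = 30470.4.

30470.4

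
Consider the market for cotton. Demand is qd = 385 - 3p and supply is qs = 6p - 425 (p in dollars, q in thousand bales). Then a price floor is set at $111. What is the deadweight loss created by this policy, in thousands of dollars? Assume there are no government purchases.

992.25

Without the control the market clears where 385 - 3p = 6p - 425, i.e. p* = 90 and q* = 115.
Since 111 > 90, the floor is binding.
At p = 111: qd = 385 - 3·111 = 52 and qs = 6·111 - 425 = 241.
Quantity traded falls to 52. At q = 52 the demand price is (385 - 52)/3 = 111 and the supply price is (425 + 52)/6 = 79.5.
Deadweight loss = ½ · (111 - 79.5) · (115 - 52) = ½ · 31.5 · 63 = 992.25.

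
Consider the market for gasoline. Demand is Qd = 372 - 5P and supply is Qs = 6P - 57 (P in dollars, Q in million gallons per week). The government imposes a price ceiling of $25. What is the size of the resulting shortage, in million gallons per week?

154

In a free market, 372 - 5P = 6P - 57 gives the equilibrium P* = 39, Q* = 177.
Since 25 < 39, the ceiling is binding.
At P = 25: Qd = 372 - 5·25 = 247 and Qs = 6·25 - 57 = 93.
Shortage = Qd - Qs = 247 - 93 = 154.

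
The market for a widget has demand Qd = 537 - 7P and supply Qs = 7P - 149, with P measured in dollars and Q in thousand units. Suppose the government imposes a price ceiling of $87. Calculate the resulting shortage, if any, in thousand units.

Without the control the market clears where 537 - 7P = 7P - 149, i.e. P* = 49 and Q* = 194.
Since 87 is above P* = 49, the ceiling does not bind and the free-market outcome prevails.
Since the control does not bind, there is no shortage.

0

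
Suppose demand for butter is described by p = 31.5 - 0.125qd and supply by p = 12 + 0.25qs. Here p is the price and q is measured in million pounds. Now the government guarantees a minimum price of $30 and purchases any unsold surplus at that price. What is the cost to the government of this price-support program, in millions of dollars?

Rearranging demand gives qd = 252 - 8p; rearranging supply gives qs = 4p - 48. In a free market, 252 - 8p = 4p - 48 gives the equilibrium p* = 25, q* = 52.
Because the floor (30) lies above the market-clearing price, it is binding.
At p = 30: qd = 252 - 8·30 = 12 and qs = 4·30 - 48 = 72.
Surplus = qs - qd = 60.
Government expenditure = surplus × support price = 60 × 30 = 1800.

1800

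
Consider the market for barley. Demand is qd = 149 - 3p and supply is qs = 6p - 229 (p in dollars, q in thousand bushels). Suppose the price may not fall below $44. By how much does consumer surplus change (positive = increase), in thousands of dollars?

-40

Equilibrium: 149 - 3p = 6p - 229, so 378 = 9p and p* = 42, q* = 23.
The floor of 44 is above the equilibrium price 42, so it binds.
At p = 44: qd = 149 - 3·44 = 17 and qs = 6·44 - 229 = 35.
Consumer surplus without the control is ½ · (149/3 - 42) · 23 = 529/6.
With the floor, consumers buy 17 units at 44, so CS = ½ · (149/3 - 44) · 17 = 289/6.
Change in consumer surplus = 289/6 - 529/6 = -40.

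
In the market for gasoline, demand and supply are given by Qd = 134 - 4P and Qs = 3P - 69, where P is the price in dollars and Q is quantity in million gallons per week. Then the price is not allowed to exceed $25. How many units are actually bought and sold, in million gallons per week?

6

Equilibrium: 134 - 4P = 3P - 69, so 203 = 7P and P* = 29, Q* = 18.
Because the ceiling (25) lies below the market-clearing price, it is binding.
At P = 25: Qd = 134 - 4·25 = 34 and Qs = 3·25 - 69 = 6.
The quantity actually transacted is the short side, supply: 6.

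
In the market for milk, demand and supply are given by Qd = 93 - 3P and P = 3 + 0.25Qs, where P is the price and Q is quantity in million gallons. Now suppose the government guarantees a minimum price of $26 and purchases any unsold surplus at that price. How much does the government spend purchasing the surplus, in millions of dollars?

Rearranging supply gives Qs = 4P - 12. Setting quantity demanded equal to quantity supplied, 93 - 3P = 4P - 12, gives P* = 15 and Q* = 48.
The floor of 26 is above the equilibrium price 15, so it binds.
At P = 26: Qd = 93 - 3·26 = 15 and Qs = 4·26 - 12 = 92.
Surplus = Qs - Qd = 77.
Government expenditure = surplus × support price = 77 × 26 = 2002.

2002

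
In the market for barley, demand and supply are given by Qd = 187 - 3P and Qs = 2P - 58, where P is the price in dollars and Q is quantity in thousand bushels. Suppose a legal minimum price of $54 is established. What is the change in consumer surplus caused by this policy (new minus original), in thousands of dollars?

In a free market, 187 - 3P = 2P - 58 gives the equilibrium P* = 49, Q* = 40.
The floor of 54 is above the equilibrium price 49, so it binds.
At P = 54: Qd = 187 - 3·54 = 25 and Qs = 2·54 - 58 = 50.
Consumer surplus without the control is ½ · (187/3 - 49) · 40 = 800/3.
With the floor, consumers buy 25 units at 54, so CS = ½ · (187/3 - 54) · 25 = 625/6.
Change in consumer surplus = 625/6 - 800/3 = -162.5.

-162.5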